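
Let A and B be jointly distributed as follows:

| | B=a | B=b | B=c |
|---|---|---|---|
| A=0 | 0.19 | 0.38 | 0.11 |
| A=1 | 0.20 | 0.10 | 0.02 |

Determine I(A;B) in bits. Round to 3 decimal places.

0.080 bits

Marginals: p(A) = (0.6800, 0.3200), p(B) = (0.3900, 0.4800, 0.1300).
I(A;B) = Σ p(x,y)·log₂[p(x,y)/(p(x)p(y))].
  (0,a): 0.19·log₂(0.7164) = -0.0914
  (0,b): 0.38·log₂(1.1642) = 0.0834
  (0,c): 0.11·log₂(1.2443) = 0.0347
  (1,a): 0.20·log₂(1.6026) = 0.1361
  (1,b): 0.10·log₂(0.6510) = -0.0619
  (1,c): 0.02·log₂(0.4808) = -0.0211
Sum = 0.080 bits.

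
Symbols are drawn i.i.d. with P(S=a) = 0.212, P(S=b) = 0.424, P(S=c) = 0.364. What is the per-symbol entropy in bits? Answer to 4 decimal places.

1.5300 bits

H(S) = −Σ p·log₂ p.
  −(0.212)·log₂(0.212) = 0.47443
  −(0.424)·log₂(0.424) = 0.52485
  −(0.364)·log₂(0.364) = 0.53071
Sum: 0.47443 + 0.52485 + 0.53071 = 1.5300 bits.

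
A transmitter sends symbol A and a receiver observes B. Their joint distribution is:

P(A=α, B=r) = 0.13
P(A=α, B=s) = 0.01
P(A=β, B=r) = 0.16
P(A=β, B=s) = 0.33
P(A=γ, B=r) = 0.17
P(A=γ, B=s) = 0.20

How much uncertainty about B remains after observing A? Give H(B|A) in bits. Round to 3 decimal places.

0.867 bits

Marginals: p(A) = (0.1400, 0.4900, 0.3700), p(B) = (0.4600, 0.5400).
H(B|A) = Σ p(A) · H(B|A=·).
  A=α: p=0.1400, H(B|A=α) = 0.3712
  A=β: p=0.4900, H(B|A=β) = 0.9113
  A=γ: p=0.3700, H(B|A=γ) = 0.9953
Weighted sum = 0.867 bits.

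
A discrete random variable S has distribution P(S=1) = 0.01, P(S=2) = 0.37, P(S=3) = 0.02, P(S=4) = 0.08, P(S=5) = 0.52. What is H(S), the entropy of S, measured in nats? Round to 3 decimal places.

H(S) = −Σ p·ln p.
  −(0.01)·ln(0.01) = 0.0461
  −(0.37)·ln(0.37) = 0.3679
  −(0.02)·ln(0.02) = 0.0782
  −(0.08)·ln(0.08) = 0.2021
  −(0.52)·ln(0.52) = 0.3400
Sum: 0.0461 + 0.3679 + 0.0782 + 0.2021 + 0.3400 = 1.034 nats.

1.034 nats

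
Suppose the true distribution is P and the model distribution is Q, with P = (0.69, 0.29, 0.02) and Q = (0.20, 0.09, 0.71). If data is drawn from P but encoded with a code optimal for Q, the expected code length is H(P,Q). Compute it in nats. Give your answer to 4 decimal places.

H(P,Q) = −Σ p·ln q.
  −0.69·ln(0.20) = 1.11051
  −0.29·ln(0.09) = 0.69830
  −0.02·ln(0.71) = 0.00685
H(P,Q) = 1.8157 nats.

1.8157 nats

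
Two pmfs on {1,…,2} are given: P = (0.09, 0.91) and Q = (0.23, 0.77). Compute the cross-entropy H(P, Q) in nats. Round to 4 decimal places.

0.3701 nats

H(P,Q) = −Σ p·ln q.
  −0.09·ln(0.23) = 0.13227
  −0.91·ln(0.77) = 0.23784
H(P,Q) = 0.3701 nats.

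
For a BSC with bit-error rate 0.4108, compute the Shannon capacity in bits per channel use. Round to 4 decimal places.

Binary symmetric channel: C = 1 − h₂(ε) where h₂ is the binary entropy function.
h₂(0.4108) = −0.4108·log₂0.4108 − 0.5892·log₂0.5892 = 0.9769.
C = 1 − 0.9769 = 0.0231 bits per channel use.

0.0231 bits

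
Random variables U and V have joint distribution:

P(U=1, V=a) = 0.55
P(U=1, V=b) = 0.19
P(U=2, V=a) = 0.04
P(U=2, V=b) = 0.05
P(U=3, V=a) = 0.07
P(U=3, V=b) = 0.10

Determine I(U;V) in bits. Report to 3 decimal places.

0.061 bits

Marginals: p(U) = (0.7400, 0.0900, 0.1700), p(V) = (0.6600, 0.3400).
I(U;V) = Σ p(x,y)·log₂[p(x,y)/(p(x)p(y))].
  (1,a): 0.55·log₂(1.1261) = 0.0943
  (1,b): 0.19·log₂(0.7552) = -0.0770
  (2,a): 0.04·log₂(0.6734) = -0.0228
  (2,b): 0.05·log₂(1.6340) = 0.0354
  (3,a): 0.07·log₂(0.6239) = -0.0476
  (3,b): 0.10·log₂(1.7301) = 0.0791
Sum = 0.061 bits.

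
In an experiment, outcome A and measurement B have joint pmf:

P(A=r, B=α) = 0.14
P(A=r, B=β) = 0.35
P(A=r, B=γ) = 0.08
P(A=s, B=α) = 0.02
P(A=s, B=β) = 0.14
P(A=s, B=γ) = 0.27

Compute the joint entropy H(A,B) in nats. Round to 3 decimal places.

H(A,B) = −Σ p(x,y)·ln p(x,y) over all 6 cells.
  cell (r,α): −0.14·ln0.14 = 0.2753
  cell (r,β): −0.35·ln0.35 = 0.3674
  cell (r,γ): −0.08·ln0.08 = 0.2021
  cell (s,α): −0.02·ln0.02 = 0.0782
  cell (s,β): −0.14·ln0.14 = 0.2753
  cell (s,γ): −0.27·ln0.27 = 0.3535
Sum = 1.552 nats.

1.552 nats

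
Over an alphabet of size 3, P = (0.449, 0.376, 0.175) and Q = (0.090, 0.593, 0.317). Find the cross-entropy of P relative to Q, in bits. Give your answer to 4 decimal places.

H(P,Q) = −Σ p·log₂ q.
  −0.449·log₂(0.090) = 1.55980
  −0.376·log₂(0.593) = 0.28346
  −0.175·log₂(0.317) = 0.29005
H(P,Q) = 2.1333 bits.

2.1333 bits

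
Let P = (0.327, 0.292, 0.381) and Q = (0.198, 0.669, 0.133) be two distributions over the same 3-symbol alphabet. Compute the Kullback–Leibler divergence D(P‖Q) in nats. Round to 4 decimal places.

D(P‖Q) = Σ p·ln(p/q).
  0.327·ln(0.327/0.198) = 0.16405
  0.292·ln(0.292/0.669) = -0.24208
  0.381·ln(0.381/0.133) = 0.40098
D(P‖Q) = 0.3230 nats.

0.3230 nats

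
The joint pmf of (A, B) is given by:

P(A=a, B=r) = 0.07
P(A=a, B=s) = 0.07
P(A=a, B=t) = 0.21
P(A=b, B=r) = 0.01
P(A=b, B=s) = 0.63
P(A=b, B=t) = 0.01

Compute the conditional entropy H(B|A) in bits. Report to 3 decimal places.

Chain rule: H(B|A) = H(A,B) − H(A).
Marginals: p(A) = (0.3500, 0.6500), p(B) = (0.0800, 0.7000, 0.2200).
H(A,B) = 1.5628 bits; H(A) = 0.9341 bits.
H(B|A) = 1.5628 − 0.9341 = 0.629 bits.

0.629 bits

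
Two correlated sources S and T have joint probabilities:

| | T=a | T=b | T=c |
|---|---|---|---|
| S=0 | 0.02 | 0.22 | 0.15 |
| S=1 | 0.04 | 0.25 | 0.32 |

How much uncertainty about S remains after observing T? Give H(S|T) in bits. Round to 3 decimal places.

0.948 bits

Chain rule: H(S|T) = H(S,T) − H(T).
Marginals: p(S) = (0.3900, 0.6100), p(T) = (0.0600, 0.4700, 0.4700).
H(S,T) = 2.2158 bits; H(T) = 1.2674 bits.
H(S|T) = 2.2158 − 1.2674 = 0.948 bits.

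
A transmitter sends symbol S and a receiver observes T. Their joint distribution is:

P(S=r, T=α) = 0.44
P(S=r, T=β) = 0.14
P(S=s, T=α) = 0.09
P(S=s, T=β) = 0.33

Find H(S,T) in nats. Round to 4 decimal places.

H(S,T) = −Σ p(x,y)·ln p(x,y) over all 4 cells.
  cell (r,α): −0.44·ln0.44 = 0.36123
  cell (r,β): −0.14·ln0.14 = 0.27526
  cell (s,α): −0.09·ln0.09 = 0.21672
  cell (s,β): −0.33·ln0.33 = 0.36586
Sum = 1.2191 nats.

1.2191 nats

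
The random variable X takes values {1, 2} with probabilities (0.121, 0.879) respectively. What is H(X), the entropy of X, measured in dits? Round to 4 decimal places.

H(X) = −Σ p·log₁₀ p.
  −(0.121)·log₁₀(0.121) = 0.11098
  −(0.879)·log₁₀(0.879) = 0.04923
Sum: 0.11098 + 0.04923 = 0.1602 dits.

0.1602 dits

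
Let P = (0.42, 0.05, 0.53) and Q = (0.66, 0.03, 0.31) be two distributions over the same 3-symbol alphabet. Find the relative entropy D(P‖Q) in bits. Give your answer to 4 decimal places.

0.1730 bits

D(P‖Q) = Σ p·log₂(p/q).
  0.42·log₂(0.42/0.66) = -0.27387
  0.05·log₂(0.05/0.03) = 0.03685
  0.53·log₂(0.53/0.31) = 0.41007
D(P‖Q) = 0.1730 bits.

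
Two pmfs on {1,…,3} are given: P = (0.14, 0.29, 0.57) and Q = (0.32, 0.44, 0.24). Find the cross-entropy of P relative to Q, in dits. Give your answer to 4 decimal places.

H(P,Q) = −Σ p·log₁₀ q.
  −0.14·log₁₀(0.32) = 0.06928
  −0.29·log₁₀(0.44) = 0.10340
  −0.57·log₁₀(0.24) = 0.35328
H(P,Q) = 0.5260 dits.

0.5260 dits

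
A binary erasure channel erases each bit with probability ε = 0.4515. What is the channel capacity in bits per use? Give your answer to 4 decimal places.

Binary erasure channel: capacity C = 1 − ε.
C = 1 − 0.4515 = 0.5485 bits per channel use.

0.5485 bits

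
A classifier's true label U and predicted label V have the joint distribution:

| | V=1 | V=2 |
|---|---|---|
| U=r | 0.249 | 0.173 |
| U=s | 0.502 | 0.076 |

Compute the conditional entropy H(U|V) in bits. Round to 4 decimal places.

Chain rule: H(U|V) = H(U,V) − H(V).
Marginals: p(U) = (0.4220, 0.5780), p(V) = (0.7510, 0.2490).
H(U,V) = 1.7190 bits; H(V) = 0.8097 bits.
H(U|V) = 1.7190 − 0.8097 = 0.9093 bits.

0.9093 bits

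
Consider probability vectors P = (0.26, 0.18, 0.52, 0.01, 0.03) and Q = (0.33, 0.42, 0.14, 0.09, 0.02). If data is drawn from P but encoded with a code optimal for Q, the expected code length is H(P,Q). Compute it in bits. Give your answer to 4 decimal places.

H(P,Q) = −Σ p·log₂ q.
  −0.26·log₂(0.33) = 0.41586
  −0.18·log₂(0.42) = 0.22528
  −0.52·log₂(0.14) = 1.47498
  −0.01·log₂(0.09) = 0.03474
  −0.03·log₂(0.02) = 0.16932
H(P,Q) = 2.3202 bits.

2.3202 bits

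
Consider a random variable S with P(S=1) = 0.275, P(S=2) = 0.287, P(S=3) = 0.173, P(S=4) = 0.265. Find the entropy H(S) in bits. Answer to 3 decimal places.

1.975 bits

H(S) = −Σ p·log₂ p.
  −(0.275)·log₂(0.275) = 0.5122
  −(0.287)·log₂(0.287) = 0.5169
  −(0.173)·log₂(0.173) = 0.4379
  −(0.265)·log₂(0.265) = 0.5077
Sum: 0.5122 + 0.5169 + 0.4379 + 0.5077 = 1.975 bits.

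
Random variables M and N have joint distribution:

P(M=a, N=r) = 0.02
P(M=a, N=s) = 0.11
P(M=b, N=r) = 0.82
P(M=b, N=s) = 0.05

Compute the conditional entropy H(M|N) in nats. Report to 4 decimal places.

0.1939 nats

Chain rule: H(M|N) = H(M,N) − H(N).
Marginals: p(M) = (0.1300, 0.8700), p(N) = (0.8400, 0.1600).
H(M,N) = 0.6336 nats; H(N) = 0.4397 nats.
H(M|N) = 0.6336 − 0.4397 = 0.1939 nats.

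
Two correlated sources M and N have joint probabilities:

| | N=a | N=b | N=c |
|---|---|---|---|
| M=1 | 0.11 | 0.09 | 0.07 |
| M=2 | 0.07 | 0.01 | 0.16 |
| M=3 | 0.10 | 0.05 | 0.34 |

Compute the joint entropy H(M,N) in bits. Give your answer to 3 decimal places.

H(M,N) = −Σ p(x,y)·log₂ p(x,y) over all 9 cells.
  cell (1,a): −0.11·log₂0.11 = 0.3503
  cell (1,b): −0.09·log₂0.09 = 0.3127
  cell (1,c): −0.07·log₂0.07 = 0.2686
  cell (2,a): −0.07·log₂0.07 = 0.2686
  cell (2,b): −0.01·log₂0.01 = 0.0664
  cell (2,c): −0.16·log₂0.16 = 0.4230
  cell (3,a): −0.10·log₂0.10 = 0.3322
  cell (3,b): −0.05·log₂0.05 = 0.2161
  cell (3,c): −0.34·log₂0.34 = 0.5292
Sum = 2.767 bits.

2.767 bits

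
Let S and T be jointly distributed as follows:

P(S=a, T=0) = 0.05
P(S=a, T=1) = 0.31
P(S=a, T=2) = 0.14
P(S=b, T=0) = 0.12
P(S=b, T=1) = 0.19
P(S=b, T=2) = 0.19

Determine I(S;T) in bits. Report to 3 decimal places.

Marginals: p(S) = (0.5000, 0.5000), p(T) = (0.1700, 0.5000, 0.3300).
I(S;T) = H(S) + H(T) − H(S,T).
H(S) = 1.0000, H(T) = 1.4624, H(S,T) = 2.4145.
I(S;T) = 1.0000 + 1.4624 − 2.4145 = 0.048 bits.

0.048 bits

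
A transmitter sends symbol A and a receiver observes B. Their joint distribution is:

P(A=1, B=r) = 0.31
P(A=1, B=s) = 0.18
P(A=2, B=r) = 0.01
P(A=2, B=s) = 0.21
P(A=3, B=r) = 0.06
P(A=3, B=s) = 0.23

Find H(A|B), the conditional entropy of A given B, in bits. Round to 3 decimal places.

1.282 bits

Marginals: p(A) = (0.4900, 0.2200, 0.2900), p(B) = (0.3800, 0.6200).
H(A|B) = Σ p(B) · H(A|B=·).
  B=r: p=0.3800, H(A|B=r) = 0.7982
  B=s: p=0.6200, H(A|B=s) = 1.5778
Weighted sum = 1.282 bits.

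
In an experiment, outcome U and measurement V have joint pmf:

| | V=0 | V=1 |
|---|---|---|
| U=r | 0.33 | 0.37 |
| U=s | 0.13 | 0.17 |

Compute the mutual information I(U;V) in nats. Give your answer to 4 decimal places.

0.0006 nats

Marginals: p(U) = (0.7000, 0.3000), p(V) = (0.4600, 0.5400).
I(U;V) = Σ p(x,y)·ln[p(x,y)/(p(x)p(y))].
  (r,0): 0.33·ln(1.0248) = 0.00810
  (r,1): 0.37·ln(0.9788) = -0.00791
  (s,0): 0.13·ln(0.9420) = -0.00776
  (s,1): 0.17·ln(1.0494) = 0.00819
Sum = 0.0006 nats.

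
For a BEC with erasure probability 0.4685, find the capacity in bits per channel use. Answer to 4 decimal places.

0.5315 bits

Binary erasure channel: capacity C = 1 − ε.
C = 1 − 0.4685 = 0.5315 bits per channel use.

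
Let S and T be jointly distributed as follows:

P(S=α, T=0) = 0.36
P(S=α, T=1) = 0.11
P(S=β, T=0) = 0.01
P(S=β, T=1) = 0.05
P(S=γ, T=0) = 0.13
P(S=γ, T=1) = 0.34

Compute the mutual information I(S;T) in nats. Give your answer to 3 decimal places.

0.133 nats

Marginals: p(S) = (0.4700, 0.0600, 0.4700), p(T) = (0.5000, 0.5000).
I(S;T) = Σ p(x,y)·ln[p(x,y)/(p(x)p(y))].
  (α,0): 0.36·ln(1.5319) = 0.1535
  (α,1): 0.11·ln(0.4681) = -0.0835
  (β,0): 0.01·ln(0.3333) = -0.0110
  (β,1): 0.05·ln(1.6667) = 0.0255
  (γ,0): 0.13·ln(0.5532) = -0.0770
  (γ,1): 0.34·ln(1.4468) = 0.1256
Sum = 0.133 nats.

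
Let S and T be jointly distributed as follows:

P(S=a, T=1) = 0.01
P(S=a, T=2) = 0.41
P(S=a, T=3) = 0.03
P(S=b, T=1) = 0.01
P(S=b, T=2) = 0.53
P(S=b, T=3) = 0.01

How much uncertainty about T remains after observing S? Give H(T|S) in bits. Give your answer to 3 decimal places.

Marginals: p(S) = (0.4500, 0.5500), p(T) = (0.0200, 0.9400, 0.0400).
H(T|S) = Σ p(S) · H(T|S=·).
  S=a: p=0.4500, H(T|S=a) = 0.5049
  S=b: p=0.5500, H(T|S=b) = 0.2617
Weighted sum = 0.371 bits.

0.371 bits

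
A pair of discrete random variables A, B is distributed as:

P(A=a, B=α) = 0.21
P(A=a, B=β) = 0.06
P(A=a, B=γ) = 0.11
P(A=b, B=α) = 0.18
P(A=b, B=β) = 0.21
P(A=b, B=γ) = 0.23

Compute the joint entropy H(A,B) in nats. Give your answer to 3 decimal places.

H(A,B) = −Σ p(x,y)·ln p(x,y) over all 6 cells.
  cell (a,α): −0.21·ln0.21 = 0.3277
  cell (a,β): −0.06·ln0.06 = 0.1688
  cell (a,γ): −0.11·ln0.11 = 0.2428
  cell (b,α): −0.18·ln0.18 = 0.3087
  cell (b,β): −0.21·ln0.21 = 0.3277
  cell (b,γ): −0.23·ln0.23 = 0.3380
Sum = 1.714 nats.

1.714 nats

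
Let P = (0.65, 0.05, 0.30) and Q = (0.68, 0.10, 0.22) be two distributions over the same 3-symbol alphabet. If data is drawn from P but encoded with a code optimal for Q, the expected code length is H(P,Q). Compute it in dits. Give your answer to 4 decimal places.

H(P,Q) = −Σ p·log₁₀ q.
  −0.65·log₁₀(0.68) = 0.10887
  −0.05·log₁₀(0.10) = 0.05000
  −0.30·log₁₀(0.22) = 0.19727
H(P,Q) = 0.3561 dits.

0.3561 dits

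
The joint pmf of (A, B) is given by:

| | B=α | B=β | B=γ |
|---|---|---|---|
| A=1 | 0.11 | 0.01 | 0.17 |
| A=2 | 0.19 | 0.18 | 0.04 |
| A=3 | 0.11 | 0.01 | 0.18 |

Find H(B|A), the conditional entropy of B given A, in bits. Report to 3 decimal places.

1.233 bits

Chain rule: H(B|A) = H(A,B) − H(A).
Marginals: p(A) = (0.2900, 0.4100, 0.3000), p(B) = (0.4100, 0.2000, 0.3900).
H(A,B) = 2.7996 bits; H(A) = 1.5664 bits.
H(B|A) = 2.7996 − 1.5664 = 1.233 bits.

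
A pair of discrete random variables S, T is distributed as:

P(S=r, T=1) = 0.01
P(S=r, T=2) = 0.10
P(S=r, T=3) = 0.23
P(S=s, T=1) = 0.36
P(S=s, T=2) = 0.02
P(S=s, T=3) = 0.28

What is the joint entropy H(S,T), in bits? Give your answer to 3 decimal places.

H(S,T) = −Σ p(x,y)·log₂ p(x,y) over all 6 cells.
  cell (r,1): −0.01·log₂0.01 = 0.0664
  cell (r,2): −0.10·log₂0.10 = 0.3322
  cell (r,3): −0.23·log₂0.23 = 0.4877
  cell (s,1): −0.36·log₂0.36 = 0.5306
  cell (s,2): −0.02·log₂0.02 = 0.1129
  cell (s,3): −0.28·log₂0.28 = 0.5142
Sum = 2.044 bits.

2.044 bits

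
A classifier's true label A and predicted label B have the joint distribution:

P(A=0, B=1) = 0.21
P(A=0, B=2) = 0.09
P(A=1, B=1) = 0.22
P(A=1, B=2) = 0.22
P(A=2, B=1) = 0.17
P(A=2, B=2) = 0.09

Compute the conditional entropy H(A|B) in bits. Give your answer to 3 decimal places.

Chain rule: H(A|B) = H(A,B) − H(B).
Marginals: p(A) = (0.3000, 0.4400, 0.2600), p(B) = (0.6000, 0.4000).
H(A,B) = 2.4939 bits; H(B) = 0.9710 bits.
H(A|B) = 2.4939 − 0.9710 = 1.523 bits.

1.523 bits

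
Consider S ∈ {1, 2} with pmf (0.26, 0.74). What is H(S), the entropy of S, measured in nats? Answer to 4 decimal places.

0.5731 nats

H(S) = −Σ p·ln p.
  −(0.26)·ln(0.26) = 0.35024
  −(0.74)·ln(0.74) = 0.22282
Sum: 0.35024 + 0.22282 = 0.5731 nats.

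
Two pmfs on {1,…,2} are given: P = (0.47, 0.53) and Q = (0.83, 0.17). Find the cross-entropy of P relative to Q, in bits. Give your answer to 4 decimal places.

H(P,Q) = −Σ p·log₂ q.
  −0.47·log₂(0.83) = 0.12634
  −0.53·log₂(0.17) = 1.35489
H(P,Q) = 1.4812 bits.

1.4812 bits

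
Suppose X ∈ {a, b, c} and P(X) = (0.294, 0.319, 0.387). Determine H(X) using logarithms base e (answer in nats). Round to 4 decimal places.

H(X) = −Σ p·ln p.
  −(0.294)·ln(0.294) = 0.35991
  −(0.319)·ln(0.319) = 0.36448
  −(0.387)·ln(0.387) = 0.36739
Sum: 0.35991 + 0.36448 + 0.36739 = 1.0918 nats.

1.0918 nats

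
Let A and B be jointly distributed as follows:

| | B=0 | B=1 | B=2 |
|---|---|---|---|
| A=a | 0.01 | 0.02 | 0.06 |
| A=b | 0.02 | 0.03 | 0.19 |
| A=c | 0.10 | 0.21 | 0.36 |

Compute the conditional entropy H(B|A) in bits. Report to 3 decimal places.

Marginals: p(A) = (0.0900, 0.2400, 0.6700), p(B) = (0.1300, 0.2600, 0.6100).
H(B|A) = Σ p(A) · H(B|A=·).
  A=a: p=0.0900, H(B|A=a) = 1.2244
  A=b: p=0.2400, H(B|A=b) = 0.9406
  A=c: p=0.6700, H(B|A=c) = 1.4157
Weighted sum = 1.284 bits.

1.284 bits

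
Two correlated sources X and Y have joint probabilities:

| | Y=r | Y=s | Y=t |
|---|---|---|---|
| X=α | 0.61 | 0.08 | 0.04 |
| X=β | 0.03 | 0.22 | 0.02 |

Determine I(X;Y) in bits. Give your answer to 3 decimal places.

0.361 bits

Marginals: p(X) = (0.7300, 0.2700), p(Y) = (0.6400, 0.3000, 0.0600).
I(X;Y) = Σ p(x,y)·log₂[p(x,y)/(p(x)p(y))].
  (α,r): 0.61·log₂(1.3057) = 0.2347
  (α,s): 0.08·log₂(0.3653) = -0.1162
  (α,t): 0.04·log₂(0.9132) = -0.0052
  (β,r): 0.03·log₂(0.1736) = -0.0758
  (β,s): 0.22·log₂(2.7160) = 0.3171
  (β,t): 0.02·log₂(1.2346) = 0.0061
Sum = 0.361 bits.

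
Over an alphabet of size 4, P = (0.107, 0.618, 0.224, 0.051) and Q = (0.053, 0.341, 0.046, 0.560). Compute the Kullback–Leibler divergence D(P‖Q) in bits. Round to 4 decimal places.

D(P‖Q) = Σ p·log₂(p/q).
  0.107·log₂(0.107/0.053) = 0.10845
  0.618·log₂(0.618/0.341) = 0.53014
  0.224·log₂(0.224/0.046) = 0.51157
  0.051·log₂(0.051/0.560) = -0.17630
D(P‖Q) = 0.9739 bits.

0.9739 bits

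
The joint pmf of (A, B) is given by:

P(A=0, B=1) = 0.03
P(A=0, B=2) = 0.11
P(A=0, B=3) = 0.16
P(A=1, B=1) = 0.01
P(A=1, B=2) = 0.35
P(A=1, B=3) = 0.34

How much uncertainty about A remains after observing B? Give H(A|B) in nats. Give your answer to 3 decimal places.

0.589 nats

Chain rule: H(A|B) = H(A,B) − H(B).
Marginals: p(A) = (0.3000, 0.7000), p(B) = (0.0400, 0.4600, 0.5000).
H(A,B) = 1.4215 nats; H(B) = 0.8325 nats.
H(A|B) = 1.4215 − 0.8325 = 0.589 nats.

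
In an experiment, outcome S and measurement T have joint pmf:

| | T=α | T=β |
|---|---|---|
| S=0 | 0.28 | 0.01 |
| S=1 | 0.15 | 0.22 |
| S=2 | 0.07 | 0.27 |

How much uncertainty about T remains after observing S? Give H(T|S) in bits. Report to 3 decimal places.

0.673 bits

Marginals: p(S) = (0.2900, 0.3700, 0.3400), p(T) = (0.5000, 0.5000).
H(T|S) = Σ p(S) · H(T|S=·).
  S=0: p=0.2900, H(T|S=0) = 0.2164
  S=1: p=0.3700, H(T|S=1) = 0.9740
  S=2: p=0.3400, H(T|S=2) = 0.7335
Weighted sum = 0.673 bits.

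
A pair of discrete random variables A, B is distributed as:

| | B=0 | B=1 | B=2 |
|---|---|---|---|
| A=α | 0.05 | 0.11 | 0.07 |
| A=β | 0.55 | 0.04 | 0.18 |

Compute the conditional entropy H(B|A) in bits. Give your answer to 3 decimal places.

1.162 bits

Chain rule: H(B|A) = H(A,B) − H(A).
Marginals: p(A) = (0.2300, 0.7700), p(B) = (0.6000, 0.1500, 0.2500).
H(A,B) = 1.9404 bits; H(A) = 0.7780 bits.
H(B|A) = 1.9404 − 0.7780 = 1.162 bits.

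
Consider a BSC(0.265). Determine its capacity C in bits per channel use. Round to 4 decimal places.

Binary symmetric channel: C = 1 − h₂(ε) where h₂ is the binary entropy function.
h₂(0.265) = −0.265·log₂0.265 − 0.735·log₂0.735 = 0.8342.
C = 1 − 0.8342 = 0.1658 bits per channel use.

0.1658 bits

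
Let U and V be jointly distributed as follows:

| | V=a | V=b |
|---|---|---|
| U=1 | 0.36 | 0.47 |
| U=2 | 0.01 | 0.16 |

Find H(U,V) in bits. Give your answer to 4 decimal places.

H(U,V) = −Σ p(x,y)·log₂ p(x,y) over all 4 cells.
  cell (1,a): −0.36·log₂0.36 = 0.53062
  cell (1,b): −0.47·log₂0.47 = 0.51196
  cell (2,a): −0.01·log₂0.01 = 0.06644
  cell (2,b): −0.16·log₂0.16 = 0.42302
Sum = 1.5320 bits.

1.5320 bits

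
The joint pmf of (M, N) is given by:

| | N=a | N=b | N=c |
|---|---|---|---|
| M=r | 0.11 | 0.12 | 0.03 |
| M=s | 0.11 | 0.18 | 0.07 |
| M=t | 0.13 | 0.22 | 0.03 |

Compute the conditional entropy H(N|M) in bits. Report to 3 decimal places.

Marginals: p(M) = (0.2600, 0.3600, 0.3800), p(N) = (0.3500, 0.5200, 0.1300).
H(N|M) = Σ p(M) · H(N|M=·).
  M=r: p=0.2600, H(N|M=r) = 1.3994
  M=s: p=0.3600, H(N|M=s) = 1.4820
  M=t: p=0.3800, H(N|M=t) = 1.2751
Weighted sum = 1.382 bits.

1.382 bits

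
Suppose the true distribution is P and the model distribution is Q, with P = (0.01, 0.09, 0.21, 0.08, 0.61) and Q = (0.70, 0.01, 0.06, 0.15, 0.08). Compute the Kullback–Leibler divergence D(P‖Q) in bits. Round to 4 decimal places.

D(P‖Q) = Σ p·log₂(p/q).
  0.01·log₂(0.01/0.70) = -0.06129
  0.09·log₂(0.09/0.01) = 0.28529
  0.21·log₂(0.21/0.06) = 0.37954
  0.08·log₂(0.08/0.15) = -0.07255
  0.61·log₂(0.61/0.08) = 1.78775
D(P‖Q) = 2.3187 bits.

2.3187 bits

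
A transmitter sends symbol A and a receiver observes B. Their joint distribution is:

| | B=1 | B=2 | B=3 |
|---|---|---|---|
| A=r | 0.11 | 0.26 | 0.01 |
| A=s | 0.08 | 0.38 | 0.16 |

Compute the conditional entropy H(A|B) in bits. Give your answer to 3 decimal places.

Chain rule: H(A|B) = H(A,B) − H(B).
Marginals: p(A) = (0.3800, 0.6200), p(B) = (0.1900, 0.6400, 0.1700).
H(A,B) = 2.1670 bits; H(B) = 1.3019 bits.
H(A|B) = 2.1670 − 1.3019 = 0.865 bits.

0.865 bits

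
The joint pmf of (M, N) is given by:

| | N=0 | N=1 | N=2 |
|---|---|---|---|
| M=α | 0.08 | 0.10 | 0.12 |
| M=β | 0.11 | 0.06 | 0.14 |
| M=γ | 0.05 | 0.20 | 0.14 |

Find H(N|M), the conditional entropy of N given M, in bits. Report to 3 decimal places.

Chain rule: H(N|M) = H(M,N) − H(M).
Marginals: p(M) = (0.3000, 0.3100, 0.3900), p(N) = (0.2400, 0.3600, 0.4000).
H(M,N) = 3.0593 bits; H(M) = 1.5747 bits.
H(N|M) = 3.0593 − 1.5747 = 1.485 bits.

1.485 bits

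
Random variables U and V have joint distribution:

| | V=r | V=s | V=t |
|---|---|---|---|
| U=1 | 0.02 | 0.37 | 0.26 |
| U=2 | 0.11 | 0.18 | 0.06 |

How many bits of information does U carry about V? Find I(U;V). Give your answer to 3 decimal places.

Marginals: p(U) = (0.6500, 0.3500), p(V) = (0.1300, 0.5500, 0.3200).
I(U;V) = H(U) + H(V) − H(U,V).
H(U) = 0.9341, H(V) = 1.3831, H(U,V) = 2.1880.
I(U;V) = 0.9341 + 1.3831 − 2.1880 = 0.129 bits.

0.129 bits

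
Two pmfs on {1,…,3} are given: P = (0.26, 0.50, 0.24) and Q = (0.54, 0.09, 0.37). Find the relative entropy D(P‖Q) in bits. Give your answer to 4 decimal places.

0.8129 bits

D(P‖Q) = Σ p·log₂(p/q).
  0.26·log₂(0.26/0.54) = -0.27416
  0.50·log₂(0.50/0.09) = 1.23697
  0.24·log₂(0.24/0.37) = -0.14988
D(P‖Q) = 0.8129 bits.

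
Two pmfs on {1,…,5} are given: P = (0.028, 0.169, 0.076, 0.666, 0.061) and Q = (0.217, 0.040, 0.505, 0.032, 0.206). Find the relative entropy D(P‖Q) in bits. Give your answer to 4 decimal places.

2.8705 bits

D(P‖Q) = Σ p·log₂(p/q).
  0.028·log₂(0.028/0.217) = -0.08272
  0.169·log₂(0.169/0.040) = 0.35134
  0.076·log₂(0.076/0.505) = -0.20765
  0.666·log₂(0.666/0.032) = 2.91667
  0.061·log₂(0.061/0.206) = -0.10710
D(P‖Q) = 2.8705 bits.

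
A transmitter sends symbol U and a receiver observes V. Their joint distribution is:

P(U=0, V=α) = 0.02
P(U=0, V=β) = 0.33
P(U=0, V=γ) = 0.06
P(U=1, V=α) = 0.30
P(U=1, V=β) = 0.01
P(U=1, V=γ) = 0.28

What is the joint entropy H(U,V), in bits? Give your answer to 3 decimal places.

1.986 bits

H(U,V) = −Σ p(x,y)·log₂ p(x,y) over all 6 cells.
  cell (0,α): −0.02·log₂0.02 = 0.1129
  cell (0,β): −0.33·log₂0.33 = 0.5278
  cell (0,γ): −0.06·log₂0.06 = 0.2435
  cell (1,α): −0.30·log₂0.30 = 0.5211
  cell (1,β): −0.01·log₂0.01 = 0.0664
  cell (1,γ): −0.28·log₂0.28 = 0.5142
Sum = 1.986 bits.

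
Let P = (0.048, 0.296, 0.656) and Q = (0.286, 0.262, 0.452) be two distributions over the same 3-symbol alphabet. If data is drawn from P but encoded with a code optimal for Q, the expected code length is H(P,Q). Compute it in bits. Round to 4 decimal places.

1.4102 bits

H(P,Q) = −Σ p·log₂ q.
  −0.048·log₂(0.286) = 0.08668
  −0.296·log₂(0.262) = 0.57198
  −0.656·log₂(0.452) = 0.75152
H(P,Q) = 1.4102 bits.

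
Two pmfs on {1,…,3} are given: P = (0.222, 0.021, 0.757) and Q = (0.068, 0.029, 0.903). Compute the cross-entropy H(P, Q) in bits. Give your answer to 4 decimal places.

H(P,Q) = −Σ p·log₂ q.
  −0.222·log₂(0.068) = 0.86099
  −0.021·log₂(0.029) = 0.10726
  −0.757·log₂(0.903) = 0.11143
H(P,Q) = 1.0797 bits.

1.0797 bits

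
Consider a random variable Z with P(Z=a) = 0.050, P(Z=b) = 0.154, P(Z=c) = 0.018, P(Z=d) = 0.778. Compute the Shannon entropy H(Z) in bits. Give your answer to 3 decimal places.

H(Z) = −Σ p·log₂ p.
  −(0.050)·log₂(0.050) = 0.2161
  −(0.154)·log₂(0.154) = 0.4156
  −(0.018)·log₂(0.018) = 0.1043
  −(0.778)·log₂(0.778) = 0.2818
Sum: 0.2161 + 0.4156 + 0.1043 + 0.2818 = 1.018 bits.

1.018 bits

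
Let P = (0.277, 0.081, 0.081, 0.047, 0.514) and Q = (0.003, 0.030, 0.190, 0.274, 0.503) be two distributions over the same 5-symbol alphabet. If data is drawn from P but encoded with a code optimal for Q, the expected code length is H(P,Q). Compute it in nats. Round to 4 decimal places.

H(P,Q) = −Σ p·ln q.
  −0.277·ln(0.003) = 1.60913
  −0.081·ln(0.030) = 0.28403
  −0.081·ln(0.190) = 0.13452
  −0.047·ln(0.274) = 0.06085
  −0.514·ln(0.503) = 0.35320
H(P,Q) = 2.4417 nats.

2.4417 nats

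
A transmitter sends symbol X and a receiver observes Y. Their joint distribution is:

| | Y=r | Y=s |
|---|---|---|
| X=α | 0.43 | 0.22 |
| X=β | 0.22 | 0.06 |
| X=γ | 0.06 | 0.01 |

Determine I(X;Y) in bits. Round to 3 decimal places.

0.017 bits

Marginals: p(X) = (0.6500, 0.2800, 0.0700), p(Y) = (0.7100, 0.2900).
I(X;Y) = Σ p(x,y)·log₂[p(x,y)/(p(x)p(y))].
  (α,r): 0.43·log₂(0.9317) = -0.0439
  (α,s): 0.22·log₂(1.1671) = 0.0490
  (β,r): 0.22·log₂(1.1066) = 0.0322
  (β,s): 0.06·log₂(0.7389) = -0.0262
  (γ,r): 0.06·log₂(1.2072) = 0.0163
  (γ,s): 0.01·log₂(0.4926) = -0.0102
Sum = 0.017 bits.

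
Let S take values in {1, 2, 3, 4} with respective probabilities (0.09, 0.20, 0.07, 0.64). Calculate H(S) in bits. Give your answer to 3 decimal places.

1.458 bits

H(S) = −Σ p·log₂ p.
  −(0.09)·log₂(0.09) = 0.3127
  −(0.20)·log₂(0.20) = 0.4644
  −(0.07)·log₂(0.07) = 0.2686
  −(0.64)·log₂(0.64) = 0.4121
Sum: 0.3127 + 0.4644 + 0.2686 + 0.4121 = 1.458 bits.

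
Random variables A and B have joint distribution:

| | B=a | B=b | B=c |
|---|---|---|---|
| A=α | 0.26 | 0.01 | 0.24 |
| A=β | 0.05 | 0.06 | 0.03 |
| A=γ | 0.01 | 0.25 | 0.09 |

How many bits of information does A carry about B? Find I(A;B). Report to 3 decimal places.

0.449 bits

Marginals: p(A) = (0.5100, 0.1400, 0.3500), p(B) = (0.3200, 0.3200, 0.3600).
I(A;B) = H(A) + H(B) − H(A,B).
H(A) = 1.4226, H(B) = 1.5827, H(A,B) = 2.5564.
I(A;B) = 1.4226 + 1.5827 − 2.5564 = 0.449 bits.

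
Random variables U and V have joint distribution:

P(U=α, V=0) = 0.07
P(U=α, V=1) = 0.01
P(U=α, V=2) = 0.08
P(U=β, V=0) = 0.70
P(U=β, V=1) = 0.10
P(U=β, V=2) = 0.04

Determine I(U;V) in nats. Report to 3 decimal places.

0.095 nats

Marginals: p(U) = (0.1600, 0.8400), p(V) = (0.7700, 0.1100, 0.1200).
I(U;V) = Σ p(x,y)·ln[p(x,y)/(p(x)p(y))].
  (α,0): 0.07·ln(0.5682) = -0.0396
  (α,1): 0.01·ln(0.5682) = -0.0057
  (α,2): 0.08·ln(4.1667) = 0.1142
  (β,0): 0.70·ln(1.0823) = 0.0553
  (β,1): 0.10·ln(1.0823) = 0.0079
  (β,2): 0.04·ln(0.3968) = -0.0370
Sum = 0.095 nats.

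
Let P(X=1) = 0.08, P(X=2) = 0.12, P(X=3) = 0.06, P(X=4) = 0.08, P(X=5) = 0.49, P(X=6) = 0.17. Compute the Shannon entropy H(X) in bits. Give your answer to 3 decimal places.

2.132 bits

H(X) = −Σ p·log₂ p.
  −(0.08)·log₂(0.08) = 0.2915
  −(0.12)·log₂(0.12) = 0.3671
  −(0.06)·log₂(0.06) = 0.2435
  −(0.08)·log₂(0.08) = 0.2915
  −(0.49)·log₂(0.49) = 0.5043
  −(0.17)·log₂(0.17) = 0.4346
Sum: 0.2915 + 0.3671 + 0.2435 + 0.2915 + 0.5043 + 0.4346 = 2.132 bits.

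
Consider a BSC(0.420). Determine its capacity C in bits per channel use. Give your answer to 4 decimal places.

Binary symmetric channel: C = 1 − h₂(ε) where h₂ is the binary entropy function.
h₂(0.420) = −0.420·log₂0.420 − 0.580·log₂0.580 = 0.9815.
C = 1 − 0.9815 = 0.0185 bits per channel use.

0.0185 bits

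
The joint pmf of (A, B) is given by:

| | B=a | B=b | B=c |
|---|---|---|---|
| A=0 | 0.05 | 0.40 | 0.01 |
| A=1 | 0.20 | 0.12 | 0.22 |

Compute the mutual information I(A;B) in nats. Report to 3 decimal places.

0.243 nats

Marginals: p(A) = (0.4600, 0.5400), p(B) = (0.2500, 0.5200, 0.2300).
I(A;B) = Σ p(x,y)·ln[p(x,y)/(p(x)p(y))].
  (0,a): 0.05·ln(0.4348) = -0.0416
  (0,b): 0.40·ln(1.6722) = 0.2057
  (0,c): 0.01·ln(0.0945) = -0.0236
  (1,a): 0.20·ln(1.4815) = 0.0786
  (1,b): 0.12·ln(0.4274) = -0.1020
  (1,c): 0.22·ln(1.7713) = 0.1258
Sum = 0.243 nats.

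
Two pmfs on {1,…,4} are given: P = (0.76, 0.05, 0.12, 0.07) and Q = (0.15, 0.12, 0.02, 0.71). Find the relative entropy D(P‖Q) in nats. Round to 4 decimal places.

1.2423 nats

D(P‖Q) = Σ p·ln(p/q).
  0.76·ln(0.76/0.15) = 1.23324
  0.05·ln(0.05/0.12) = -0.04377
  0.12·ln(0.12/0.02) = 0.21501
  0.07·ln(0.07/0.71) = -0.16217
D(P‖Q) = 1.2423 nats.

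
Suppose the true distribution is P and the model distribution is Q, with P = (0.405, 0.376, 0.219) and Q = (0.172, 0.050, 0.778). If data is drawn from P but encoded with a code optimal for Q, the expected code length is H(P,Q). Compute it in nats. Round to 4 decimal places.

H(P,Q) = −Σ p·ln q.
  −0.405·ln(0.172) = 0.71291
  −0.376·ln(0.050) = 1.12640
  −0.219·ln(0.778) = 0.05498
H(P,Q) = 1.8943 nats.

1.8943 nats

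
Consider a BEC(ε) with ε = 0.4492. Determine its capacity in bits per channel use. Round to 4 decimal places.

0.5508 bits

Binary erasure channel: capacity C = 1 − ε.
C = 1 − 0.4492 = 0.5508 bits per channel use.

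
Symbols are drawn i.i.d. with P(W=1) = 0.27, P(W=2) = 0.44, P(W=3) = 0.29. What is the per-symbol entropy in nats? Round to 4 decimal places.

1.0737 nats

H(W) = −Σ p·ln p.
  −(0.27)·ln(0.27) = 0.35352
  −(0.44)·ln(0.44) = 0.36123
  −(0.29)·ln(0.29) = 0.35898
Sum: 0.35352 + 0.36123 + 0.35898 = 1.0737 nats.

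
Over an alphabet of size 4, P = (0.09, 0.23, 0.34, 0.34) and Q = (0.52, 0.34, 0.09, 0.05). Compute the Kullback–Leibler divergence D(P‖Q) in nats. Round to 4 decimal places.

D(P‖Q) = Σ p·ln(p/q).
  0.09·ln(0.09/0.52) = -0.15786
  0.23·ln(0.23/0.34) = -0.08990
  0.34·ln(0.34/0.09) = 0.45191
  0.34·ln(0.34/0.05) = 0.65175
D(P‖Q) = 0.8559 nats.

0.8559 nats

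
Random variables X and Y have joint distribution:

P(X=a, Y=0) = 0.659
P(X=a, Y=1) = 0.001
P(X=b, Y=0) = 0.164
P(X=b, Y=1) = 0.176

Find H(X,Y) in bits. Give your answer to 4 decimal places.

H(X,Y) = −Σ p(x,y)·log₂ p(x,y) over all 4 cells.
  cell (a,0): −0.659·log₂0.659 = 0.39649
  cell (a,1): −0.001·log₂0.001 = 0.00997
  cell (b,0): −0.164·log₂0.164 = 0.42775
  cell (b,1): −0.176·log₂0.176 = 0.44112
Sum = 1.2753 bits.

1.2753 bits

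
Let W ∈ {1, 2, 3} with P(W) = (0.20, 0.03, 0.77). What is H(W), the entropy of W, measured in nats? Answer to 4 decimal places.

H(W) = −Σ p·ln p.
  −(0.20)·ln(0.20) = 0.32189
  −(0.03)·ln(0.03) = 0.10520
  −(0.77)·ln(0.77) = 0.20125
Sum: 0.32189 + 0.10520 + 0.20125 = 0.6283 nats.

0.6283 nats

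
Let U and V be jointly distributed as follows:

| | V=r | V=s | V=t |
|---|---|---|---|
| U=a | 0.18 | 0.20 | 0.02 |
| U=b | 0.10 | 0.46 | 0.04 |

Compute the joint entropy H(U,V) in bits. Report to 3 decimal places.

H(U,V) = −Σ p(x,y)·log₂ p(x,y) over all 6 cells.
  cell (a,r): −0.18·log₂0.18 = 0.4453
  cell (a,s): −0.20·log₂0.20 = 0.4644
  cell (a,t): −0.02·log₂0.02 = 0.1129
  cell (b,r): −0.10·log₂0.10 = 0.3322
  cell (b,s): −0.46·log₂0.46 = 0.5153
  cell (b,t): −0.04·log₂0.04 = 0.1858
Sum = 2.056 bits.

2.056 bits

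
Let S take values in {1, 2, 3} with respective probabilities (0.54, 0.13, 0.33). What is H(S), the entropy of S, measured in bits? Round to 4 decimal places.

H(S) = −Σ p·log₂ p.
  −(0.54)·log₂(0.54) = 0.48004
  −(0.13)·log₂(0.13) = 0.38264
  −(0.33)·log₂(0.33) = 0.52782
Sum: 0.48004 + 0.38264 + 0.52782 = 1.3905 bits.

1.3905 bits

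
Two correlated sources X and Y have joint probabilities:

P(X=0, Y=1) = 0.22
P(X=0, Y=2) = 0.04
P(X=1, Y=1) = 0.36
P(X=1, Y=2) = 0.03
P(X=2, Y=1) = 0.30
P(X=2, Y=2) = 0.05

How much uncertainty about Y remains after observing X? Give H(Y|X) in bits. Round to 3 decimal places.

Chain rule: H(Y|X) = H(X,Y) − H(X).
Marginals: p(X) = (0.2600, 0.3900, 0.3500), p(Y) = (0.8800, 0.1200).
H(X,Y) = 2.0859 bits; H(X) = 1.5652 bits.
H(Y|X) = 2.0859 − 1.5652 = 0.521 bits.

0.521 bits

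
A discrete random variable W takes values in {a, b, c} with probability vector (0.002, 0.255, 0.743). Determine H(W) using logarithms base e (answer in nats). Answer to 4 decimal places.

0.5816 nats

H(W) = −Σ p·ln p.
  −(0.002)·ln(0.002) = 0.01243
  −(0.255)·ln(0.255) = 0.34846
  −(0.743)·ln(0.743) = 0.22072
Sum: 0.01243 + 0.34846 + 0.22072 = 0.5816 nats.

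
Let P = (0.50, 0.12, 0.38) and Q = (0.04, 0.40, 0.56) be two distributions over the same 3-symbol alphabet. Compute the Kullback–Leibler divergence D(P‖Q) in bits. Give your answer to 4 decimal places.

1.4009 bits

D(P‖Q) = Σ p·log₂(p/q).
  0.50·log₂(0.50/0.04) = 1.82193
  0.12·log₂(0.12/0.40) = -0.20844
  0.38·log₂(0.38/0.56) = -0.21258
D(P‖Q) = 1.4009 bits.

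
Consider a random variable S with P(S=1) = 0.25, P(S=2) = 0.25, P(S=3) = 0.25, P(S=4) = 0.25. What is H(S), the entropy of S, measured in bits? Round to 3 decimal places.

H(S) = −Σ p·log₂ p.
  −(0.25)·log₂(0.25) = 0.5000
  −(0.25)·log₂(0.25) = 0.5000
  −(0.25)·log₂(0.25) = 0.5000
  −(0.25)·log₂(0.25) = 0.5000
Sum: 0.5000 + 0.5000 + 0.5000 + 0.5000 = 2.000 bits.

2.000 bits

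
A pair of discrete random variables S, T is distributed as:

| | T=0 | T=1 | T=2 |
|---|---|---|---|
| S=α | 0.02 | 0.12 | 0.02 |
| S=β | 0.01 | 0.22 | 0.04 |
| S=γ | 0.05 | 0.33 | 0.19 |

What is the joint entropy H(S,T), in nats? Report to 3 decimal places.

H(S,T) = −Σ p(x,y)·ln p(x,y) over all 9 cells.
  cell (α,0): −0.02·ln0.02 = 0.0782
  cell (α,1): −0.12·ln0.12 = 0.2544
  cell (α,2): −0.02·ln0.02 = 0.0782
  cell (β,0): −0.01·ln0.01 = 0.0461
  cell (β,1): −0.22·ln0.22 = 0.3331
  cell (β,2): −0.04·ln0.04 = 0.1288
  cell (γ,0): −0.05·ln0.05 = 0.1498
  cell (γ,1): −0.33·ln0.33 = 0.3659
  cell (γ,2): −0.19·ln0.19 = 0.3155
Sum = 1.750 nats.

1.750 nats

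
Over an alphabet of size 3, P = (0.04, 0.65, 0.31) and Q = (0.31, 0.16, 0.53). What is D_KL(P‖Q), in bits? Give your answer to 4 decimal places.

D(P‖Q) = Σ p·log₂(p/q).
  0.04·log₂(0.04/0.31) = -0.11817
  0.65·log₂(0.65/0.16) = 1.31454
  0.31·log₂(0.31/0.53) = -0.23985
D(P‖Q) = 0.9565 bits.

0.9565 bits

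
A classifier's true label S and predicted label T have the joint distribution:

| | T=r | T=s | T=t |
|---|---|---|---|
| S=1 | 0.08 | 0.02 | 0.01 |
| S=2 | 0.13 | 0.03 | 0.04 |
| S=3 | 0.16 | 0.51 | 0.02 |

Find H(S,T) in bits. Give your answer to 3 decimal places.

H(S,T) = −Σ p(x,y)·log₂ p(x,y) over all 9 cells.
  cell (1,r): −0.08·log₂0.08 = 0.2915
  cell (1,s): −0.02·log₂0.02 = 0.1129
  cell (1,t): −0.01·log₂0.01 = 0.0664
  cell (2,r): −0.13·log₂0.13 = 0.3826
  cell (2,s): −0.03·log₂0.03 = 0.1518
  cell (2,t): −0.04·log₂0.04 = 0.1858
  cell (3,r): −0.16·log₂0.16 = 0.4230
  cell (3,s): −0.51·log₂0.51 = 0.4954
  cell (3,t): −0.02·log₂0.02 = 0.1129
Sum = 2.222 bits.

2.222 bits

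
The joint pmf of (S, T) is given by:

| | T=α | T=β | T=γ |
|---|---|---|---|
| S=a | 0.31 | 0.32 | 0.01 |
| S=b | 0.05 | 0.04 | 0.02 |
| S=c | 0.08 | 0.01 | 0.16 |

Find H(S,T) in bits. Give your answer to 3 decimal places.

H(S,T) = −Σ p(x,y)·log₂ p(x,y) over all 9 cells.
  cell (a,α): −0.31·log₂0.31 = 0.5238
  cell (a,β): −0.32·log₂0.32 = 0.5260
  cell (a,γ): −0.01·log₂0.01 = 0.0664
  cell (b,α): −0.05·log₂0.05 = 0.2161
  cell (b,β): −0.04·log₂0.04 = 0.1858
  cell (b,γ): −0.02·log₂0.02 = 0.1129
  cell (c,α): −0.08·log₂0.08 = 0.2915
  cell (c,β): −0.01·log₂0.01 = 0.0664
  cell (c,γ): −0.16·log₂0.16 = 0.4230
Sum = 2.412 bits.

2.412 bits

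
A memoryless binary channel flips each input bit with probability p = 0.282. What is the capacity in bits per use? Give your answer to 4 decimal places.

0.1418 bits

Binary symmetric channel: C = 1 − h₂(ε) where h₂ is the binary entropy function.
h₂(0.282) = −0.282·log₂0.282 − 0.718·log₂0.718 = 0.8582.
C = 1 − 0.8582 = 0.1418 bits per channel use.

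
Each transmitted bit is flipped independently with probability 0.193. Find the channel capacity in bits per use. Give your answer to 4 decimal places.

Binary symmetric channel: C = 1 − h₂(ε) where h₂ is the binary entropy function.
h₂(0.193) = −0.193·log₂0.193 − 0.807·log₂0.807 = 0.7077.
C = 1 − 0.7077 = 0.2923 bits per channel use.

0.2923 bits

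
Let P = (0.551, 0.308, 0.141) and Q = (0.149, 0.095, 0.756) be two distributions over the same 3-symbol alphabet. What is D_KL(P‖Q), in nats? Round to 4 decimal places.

0.8461 nats

D(P‖Q) = Σ p·ln(p/q).
  0.551·ln(0.551/0.149) = 0.72059
  0.308·ln(0.308/0.095) = 0.36228
  0.141·ln(0.141/0.756) = -0.23678
D(P‖Q) = 0.8461 nats.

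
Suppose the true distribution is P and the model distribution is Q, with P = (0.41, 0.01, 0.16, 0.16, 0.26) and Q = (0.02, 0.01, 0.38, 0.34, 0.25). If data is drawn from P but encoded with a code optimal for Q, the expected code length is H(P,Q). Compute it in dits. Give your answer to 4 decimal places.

1.0153 dits

H(P,Q) = −Σ p·log₁₀ q.
  −0.41·log₁₀(0.02) = 0.69658
  −0.01·log₁₀(0.01) = 0.02000
  −0.16·log₁₀(0.38) = 0.06723
  −0.16·log₁₀(0.34) = 0.07496
  −0.26·log₁₀(0.25) = 0.15654
H(P,Q) = 1.0153 dits.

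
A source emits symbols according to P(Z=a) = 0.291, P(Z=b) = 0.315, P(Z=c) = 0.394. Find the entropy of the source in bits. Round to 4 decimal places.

1.5726 bits

H(Z) = −Σ p·log₂ p.
  −(0.291)·log₂(0.291) = 0.51824
  −(0.315)·log₂(0.315) = 0.52497
  −(0.394)·log₂(0.394) = 0.52943
Sum: 0.51824 + 0.52497 + 0.52943 = 1.5726 bits.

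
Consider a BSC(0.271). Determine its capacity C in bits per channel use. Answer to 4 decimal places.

Binary symmetric channel: C = 1 − h₂(ε) where h₂ is the binary entropy function.
h₂(0.271) = −0.271·log₂0.271 − 0.729·log₂0.729 = 0.8429.
C = 1 − 0.8429 = 0.1571 bits per channel use.

0.1571 bits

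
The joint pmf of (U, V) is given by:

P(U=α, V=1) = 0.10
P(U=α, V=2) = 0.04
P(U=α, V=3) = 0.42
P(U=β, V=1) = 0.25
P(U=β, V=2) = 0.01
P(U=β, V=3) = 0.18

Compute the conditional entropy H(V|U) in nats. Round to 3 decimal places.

0.739 nats

Marginals: p(U) = (0.5600, 0.4400), p(V) = (0.3500, 0.0500, 0.6000).
H(V|U) = Σ p(U) · H(V|U=·).
  U=α: p=0.5600, H(V|U=α) = 0.7119
  U=β: p=0.4400, H(V|U=β) = 0.7729
Weighted sum = 0.739 nats.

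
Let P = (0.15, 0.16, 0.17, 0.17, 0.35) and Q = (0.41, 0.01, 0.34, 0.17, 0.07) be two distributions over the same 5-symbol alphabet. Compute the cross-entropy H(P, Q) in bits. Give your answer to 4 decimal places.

3.2979 bits

H(P,Q) = −Σ p·log₂ q.
  −0.15·log₂(0.41) = 0.19295
  −0.16·log₂(0.01) = 1.06302
  −0.17·log₂(0.34) = 0.26459
  −0.17·log₂(0.17) = 0.43459
  −0.35·log₂(0.07) = 1.34278
H(P,Q) = 3.2979 bits.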